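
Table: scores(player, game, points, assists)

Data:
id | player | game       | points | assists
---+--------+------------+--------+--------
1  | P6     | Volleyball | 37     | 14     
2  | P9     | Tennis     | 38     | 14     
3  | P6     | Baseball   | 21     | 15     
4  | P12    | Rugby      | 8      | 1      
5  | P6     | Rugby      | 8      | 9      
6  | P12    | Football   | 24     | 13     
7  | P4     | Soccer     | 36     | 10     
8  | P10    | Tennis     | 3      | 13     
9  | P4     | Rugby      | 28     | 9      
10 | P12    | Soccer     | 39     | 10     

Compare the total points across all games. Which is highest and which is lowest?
SELECT game, SUM(points)
FROM scores
GROUP BY game
ORDER BY SUM(points)

All groups:
  Baseball: 21
  Football: 24
  Volleyball: 37
  Tennis: 41
  Rugby: 44
  Soccer: 75

Highest: Soccer (75)
Lowest: Baseball (21)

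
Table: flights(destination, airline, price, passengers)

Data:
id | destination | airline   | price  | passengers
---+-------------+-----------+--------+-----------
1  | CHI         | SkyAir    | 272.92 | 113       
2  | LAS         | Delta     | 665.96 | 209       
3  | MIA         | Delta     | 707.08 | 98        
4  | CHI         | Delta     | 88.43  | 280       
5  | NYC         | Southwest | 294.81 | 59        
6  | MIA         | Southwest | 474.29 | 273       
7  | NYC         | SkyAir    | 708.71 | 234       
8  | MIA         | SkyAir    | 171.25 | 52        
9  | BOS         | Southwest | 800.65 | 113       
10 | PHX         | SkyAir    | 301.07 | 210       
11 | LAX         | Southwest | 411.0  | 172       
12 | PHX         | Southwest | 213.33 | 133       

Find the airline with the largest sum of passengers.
SELECT airline, SUM(passengers) as val
FROM flights
GROUP BY airline
ORDER BY val DESC
LIMIT 1

Result: Southwest with sum(passengers) = 750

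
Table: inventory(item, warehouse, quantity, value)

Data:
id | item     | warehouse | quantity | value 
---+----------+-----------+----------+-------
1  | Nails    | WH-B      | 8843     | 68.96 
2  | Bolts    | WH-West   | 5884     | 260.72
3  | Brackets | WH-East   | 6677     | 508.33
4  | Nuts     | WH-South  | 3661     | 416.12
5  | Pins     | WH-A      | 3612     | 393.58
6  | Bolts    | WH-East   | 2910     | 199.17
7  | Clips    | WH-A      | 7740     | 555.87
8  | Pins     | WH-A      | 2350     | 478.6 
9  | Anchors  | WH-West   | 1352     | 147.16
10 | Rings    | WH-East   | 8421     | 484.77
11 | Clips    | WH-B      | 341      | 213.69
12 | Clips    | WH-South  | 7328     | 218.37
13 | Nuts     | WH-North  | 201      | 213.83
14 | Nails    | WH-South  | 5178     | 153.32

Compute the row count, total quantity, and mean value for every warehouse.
SELECT warehouse,
       COUNT(*) as cnt,
       SUM(quantity) as total_quantity,
       AVG(value) as avg_value
FROM inventory
GROUP BY warehouse

Result:
  WH-A: 3 records, 13702 total quantity, 476.02 avg value
  WH-B: 2 records, 9184 total quantity, 141.33 avg value
  WH-East: 3 records, 18008 total quantity, 397.42 avg value
  WH-North: 1 records, 201 total quantity, 213.83 avg value
  WH-South: 3 records, 16167 total quantity, 262.60 avg value
  WH-West: 2 records, 7236 total quantity, 203.94 avg value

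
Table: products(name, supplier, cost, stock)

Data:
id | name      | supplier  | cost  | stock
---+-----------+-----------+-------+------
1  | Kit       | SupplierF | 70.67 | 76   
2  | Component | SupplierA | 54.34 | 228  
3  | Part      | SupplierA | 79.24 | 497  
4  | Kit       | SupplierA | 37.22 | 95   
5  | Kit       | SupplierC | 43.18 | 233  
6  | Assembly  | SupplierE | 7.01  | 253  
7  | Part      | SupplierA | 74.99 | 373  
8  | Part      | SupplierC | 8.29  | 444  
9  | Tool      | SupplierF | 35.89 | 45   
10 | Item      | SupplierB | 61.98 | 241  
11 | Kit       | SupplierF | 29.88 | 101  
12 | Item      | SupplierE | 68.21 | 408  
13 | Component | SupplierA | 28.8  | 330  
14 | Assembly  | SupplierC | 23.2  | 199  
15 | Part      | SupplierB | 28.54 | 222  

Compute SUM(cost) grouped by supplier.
SELECT supplier, SUM(cost) as result
FROM products
GROUP BY supplier

Result:
  SupplierA: 274.59
  SupplierB: 90.52
  SupplierC: 74.67
  SupplierE: 75.22
  SupplierF: 136.44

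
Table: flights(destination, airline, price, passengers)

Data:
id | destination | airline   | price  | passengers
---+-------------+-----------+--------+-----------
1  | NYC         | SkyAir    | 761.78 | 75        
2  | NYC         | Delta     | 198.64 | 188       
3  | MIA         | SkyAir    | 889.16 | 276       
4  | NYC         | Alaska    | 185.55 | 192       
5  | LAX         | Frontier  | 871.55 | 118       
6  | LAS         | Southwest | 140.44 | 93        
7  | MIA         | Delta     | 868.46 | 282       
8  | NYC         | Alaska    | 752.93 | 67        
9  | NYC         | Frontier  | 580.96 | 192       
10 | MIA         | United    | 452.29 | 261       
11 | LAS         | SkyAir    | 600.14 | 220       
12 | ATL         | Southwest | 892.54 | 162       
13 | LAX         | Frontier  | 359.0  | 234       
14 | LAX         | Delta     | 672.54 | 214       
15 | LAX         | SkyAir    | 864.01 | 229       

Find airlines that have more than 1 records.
SELECT airline, COUNT(*) as cnt
FROM flights
GROUP BY airline
HAVING COUNT(*) > 1

Result:
  Alaska: 2
  Delta: 3
  Frontier: 3
  SkyAir: 4
  Southwest: 2

Note: HAVING filters groups after aggregation, WHERE filters rows before.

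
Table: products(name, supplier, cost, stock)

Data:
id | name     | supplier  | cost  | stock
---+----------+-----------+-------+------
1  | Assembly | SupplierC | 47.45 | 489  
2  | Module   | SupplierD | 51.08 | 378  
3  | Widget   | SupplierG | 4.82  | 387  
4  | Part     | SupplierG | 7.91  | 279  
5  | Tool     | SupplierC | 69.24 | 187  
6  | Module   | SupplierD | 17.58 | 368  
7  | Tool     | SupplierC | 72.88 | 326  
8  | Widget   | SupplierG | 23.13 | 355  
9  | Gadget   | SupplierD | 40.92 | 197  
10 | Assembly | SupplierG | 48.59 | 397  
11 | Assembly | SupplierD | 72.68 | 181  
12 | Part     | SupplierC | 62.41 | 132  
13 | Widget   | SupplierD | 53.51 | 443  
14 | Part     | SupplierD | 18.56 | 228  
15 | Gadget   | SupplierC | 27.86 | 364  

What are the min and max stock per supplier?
SELECT supplier, MIN(stock), MAX(stock)
FROM products
GROUP BY supplier

Result:
  SupplierC: min=132, max=489
  SupplierD: min=181, max=443
  SupplierG: min=279, max=397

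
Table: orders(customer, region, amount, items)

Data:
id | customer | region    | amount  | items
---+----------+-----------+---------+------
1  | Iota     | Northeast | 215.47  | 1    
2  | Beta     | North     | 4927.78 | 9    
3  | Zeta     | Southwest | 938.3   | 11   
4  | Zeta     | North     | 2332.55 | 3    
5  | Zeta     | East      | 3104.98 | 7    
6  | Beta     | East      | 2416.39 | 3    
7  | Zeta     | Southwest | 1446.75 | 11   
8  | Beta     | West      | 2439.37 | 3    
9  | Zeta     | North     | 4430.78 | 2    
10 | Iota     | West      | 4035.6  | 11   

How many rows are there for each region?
SELECT region, COUNT(*) as count
FROM orders
GROUP BY region

Result:
  East: 2
  North: 3
  Northeast: 1
  Southwest: 2
  West: 2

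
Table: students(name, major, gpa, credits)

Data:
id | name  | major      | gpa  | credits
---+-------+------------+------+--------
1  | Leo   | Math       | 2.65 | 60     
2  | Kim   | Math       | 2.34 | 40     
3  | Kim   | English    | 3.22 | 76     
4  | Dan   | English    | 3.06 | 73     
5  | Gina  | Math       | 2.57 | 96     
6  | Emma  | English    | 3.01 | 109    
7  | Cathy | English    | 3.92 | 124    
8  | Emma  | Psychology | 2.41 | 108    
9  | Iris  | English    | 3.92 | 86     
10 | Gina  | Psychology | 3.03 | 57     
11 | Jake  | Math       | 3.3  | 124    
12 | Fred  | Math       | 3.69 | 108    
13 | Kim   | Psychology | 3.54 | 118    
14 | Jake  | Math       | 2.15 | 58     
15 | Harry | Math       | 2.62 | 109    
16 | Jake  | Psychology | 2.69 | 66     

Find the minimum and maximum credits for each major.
SELECT major, MIN(credits), MAX(credits)
FROM students
GROUP BY major

Result:
  English: min=73, max=124
  Math: min=40, max=124
  Psychology: min=57, max=118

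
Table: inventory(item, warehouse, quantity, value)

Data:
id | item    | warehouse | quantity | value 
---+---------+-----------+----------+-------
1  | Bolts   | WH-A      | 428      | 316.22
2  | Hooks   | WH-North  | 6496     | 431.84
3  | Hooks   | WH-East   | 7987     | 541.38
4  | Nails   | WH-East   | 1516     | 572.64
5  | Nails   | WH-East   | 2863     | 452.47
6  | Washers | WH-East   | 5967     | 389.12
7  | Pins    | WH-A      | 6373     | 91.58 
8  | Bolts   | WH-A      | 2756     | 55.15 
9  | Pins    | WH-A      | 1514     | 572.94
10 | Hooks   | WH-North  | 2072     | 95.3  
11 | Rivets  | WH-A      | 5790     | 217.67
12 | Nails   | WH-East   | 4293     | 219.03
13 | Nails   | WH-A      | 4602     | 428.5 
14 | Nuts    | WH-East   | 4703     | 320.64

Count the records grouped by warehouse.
SELECT warehouse, COUNT(*) as count
FROM inventory
GROUP BY warehouse

Result:
  WH-A: 6
  WH-East: 6
  WH-North: 2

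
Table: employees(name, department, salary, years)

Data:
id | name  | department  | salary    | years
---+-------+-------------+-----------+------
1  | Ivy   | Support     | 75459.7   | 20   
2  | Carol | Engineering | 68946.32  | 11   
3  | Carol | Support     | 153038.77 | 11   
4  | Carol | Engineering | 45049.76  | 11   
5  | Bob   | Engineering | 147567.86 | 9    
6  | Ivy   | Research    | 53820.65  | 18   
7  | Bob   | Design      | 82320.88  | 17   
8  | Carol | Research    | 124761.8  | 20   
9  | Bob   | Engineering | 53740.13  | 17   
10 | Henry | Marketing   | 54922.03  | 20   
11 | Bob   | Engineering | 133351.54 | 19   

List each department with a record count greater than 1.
SELECT department, COUNT(*) as cnt
FROM employees
GROUP BY department
HAVING COUNT(*) > 1

Result:
  Engineering: 5
  Research: 2
  Support: 2

Note: HAVING filters groups after aggregation, WHERE filters rows before.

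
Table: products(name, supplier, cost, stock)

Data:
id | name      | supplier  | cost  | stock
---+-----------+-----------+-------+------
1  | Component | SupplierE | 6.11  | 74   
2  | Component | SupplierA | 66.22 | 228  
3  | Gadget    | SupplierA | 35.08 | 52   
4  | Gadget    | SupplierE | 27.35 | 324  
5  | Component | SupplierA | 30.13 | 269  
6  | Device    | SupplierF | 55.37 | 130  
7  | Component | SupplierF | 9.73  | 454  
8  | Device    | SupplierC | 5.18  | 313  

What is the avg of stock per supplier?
SELECT supplier, AVG(stock) as result
FROM products
GROUP BY supplier

Result:
  SupplierA: 183.00
  SupplierC: 313.00
  SupplierE: 199.00
  SupplierF: 292.00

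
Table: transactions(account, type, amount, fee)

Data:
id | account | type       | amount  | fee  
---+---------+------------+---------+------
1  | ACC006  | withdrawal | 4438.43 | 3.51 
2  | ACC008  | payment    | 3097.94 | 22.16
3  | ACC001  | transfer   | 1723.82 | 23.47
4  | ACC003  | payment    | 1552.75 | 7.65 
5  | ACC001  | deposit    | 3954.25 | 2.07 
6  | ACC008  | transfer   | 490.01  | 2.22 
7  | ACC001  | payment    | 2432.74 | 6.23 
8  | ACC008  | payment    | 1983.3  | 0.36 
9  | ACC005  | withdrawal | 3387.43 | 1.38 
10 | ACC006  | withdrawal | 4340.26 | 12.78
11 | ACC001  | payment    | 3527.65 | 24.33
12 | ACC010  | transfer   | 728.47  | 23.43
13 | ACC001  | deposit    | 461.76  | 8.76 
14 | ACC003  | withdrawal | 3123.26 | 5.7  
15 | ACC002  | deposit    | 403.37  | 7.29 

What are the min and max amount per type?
SELECT type, MIN(amount), MAX(amount)
FROM transactions
GROUP BY type

Result:
  deposit: min=403.37, max=3954.25
  payment: min=1552.75, max=3527.65
  transfer: min=490.01, max=1723.82
  withdrawal: min=3123.26, max=4438.43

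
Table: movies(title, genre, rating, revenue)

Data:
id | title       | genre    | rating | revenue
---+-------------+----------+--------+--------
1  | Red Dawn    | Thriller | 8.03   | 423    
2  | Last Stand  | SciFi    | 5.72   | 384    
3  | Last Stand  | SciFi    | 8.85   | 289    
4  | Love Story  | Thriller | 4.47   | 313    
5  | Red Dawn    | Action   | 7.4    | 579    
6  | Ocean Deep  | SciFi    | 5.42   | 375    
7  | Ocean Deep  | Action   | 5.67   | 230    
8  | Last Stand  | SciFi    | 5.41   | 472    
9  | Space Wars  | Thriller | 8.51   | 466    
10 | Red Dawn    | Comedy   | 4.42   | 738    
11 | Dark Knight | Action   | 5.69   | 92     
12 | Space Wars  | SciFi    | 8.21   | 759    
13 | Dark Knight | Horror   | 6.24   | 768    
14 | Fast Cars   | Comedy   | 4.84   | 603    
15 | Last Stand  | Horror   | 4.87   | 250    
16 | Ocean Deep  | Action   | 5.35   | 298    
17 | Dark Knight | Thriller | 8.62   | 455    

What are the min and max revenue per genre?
SELECT genre, MIN(revenue), MAX(revenue)
FROM movies
GROUP BY genre

Result:
  Action: min=92, max=579
  Comedy: min=603, max=738
  Horror: min=250, max=768
  SciFi: min=289, max=759
  Thriller: min=313, max=466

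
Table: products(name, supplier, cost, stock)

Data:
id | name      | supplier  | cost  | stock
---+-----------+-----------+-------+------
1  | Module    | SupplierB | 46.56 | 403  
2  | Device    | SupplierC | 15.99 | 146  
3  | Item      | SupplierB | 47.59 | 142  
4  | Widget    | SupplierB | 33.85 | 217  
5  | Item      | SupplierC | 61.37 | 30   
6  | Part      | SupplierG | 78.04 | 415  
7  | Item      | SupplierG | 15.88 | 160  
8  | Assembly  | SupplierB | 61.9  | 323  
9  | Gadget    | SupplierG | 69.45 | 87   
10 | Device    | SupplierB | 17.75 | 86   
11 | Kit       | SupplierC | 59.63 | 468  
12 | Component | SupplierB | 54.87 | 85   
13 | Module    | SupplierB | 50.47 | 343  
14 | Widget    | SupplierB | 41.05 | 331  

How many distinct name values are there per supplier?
SELECT supplier, COUNT(DISTINCT name)
FROM products
GROUP BY supplier

Result:
  SupplierB: 6 distinct
  SupplierC: 3 distinct
  SupplierG: 3 distinct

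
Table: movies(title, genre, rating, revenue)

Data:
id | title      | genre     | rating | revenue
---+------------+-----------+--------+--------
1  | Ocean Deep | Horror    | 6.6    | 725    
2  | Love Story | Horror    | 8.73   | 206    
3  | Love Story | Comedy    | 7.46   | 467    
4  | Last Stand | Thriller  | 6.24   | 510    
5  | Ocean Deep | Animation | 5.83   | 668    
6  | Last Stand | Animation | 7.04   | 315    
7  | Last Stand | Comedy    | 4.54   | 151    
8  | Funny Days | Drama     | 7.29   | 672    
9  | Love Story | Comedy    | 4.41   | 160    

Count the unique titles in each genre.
SELECT genre, COUNT(DISTINCT title)
FROM movies
GROUP BY genre

Result:
  Animation: 2 distinct
  Comedy: 2 distinct
  Drama: 1 distinct
  Horror: 2 distinct
  Thriller: 1 distinct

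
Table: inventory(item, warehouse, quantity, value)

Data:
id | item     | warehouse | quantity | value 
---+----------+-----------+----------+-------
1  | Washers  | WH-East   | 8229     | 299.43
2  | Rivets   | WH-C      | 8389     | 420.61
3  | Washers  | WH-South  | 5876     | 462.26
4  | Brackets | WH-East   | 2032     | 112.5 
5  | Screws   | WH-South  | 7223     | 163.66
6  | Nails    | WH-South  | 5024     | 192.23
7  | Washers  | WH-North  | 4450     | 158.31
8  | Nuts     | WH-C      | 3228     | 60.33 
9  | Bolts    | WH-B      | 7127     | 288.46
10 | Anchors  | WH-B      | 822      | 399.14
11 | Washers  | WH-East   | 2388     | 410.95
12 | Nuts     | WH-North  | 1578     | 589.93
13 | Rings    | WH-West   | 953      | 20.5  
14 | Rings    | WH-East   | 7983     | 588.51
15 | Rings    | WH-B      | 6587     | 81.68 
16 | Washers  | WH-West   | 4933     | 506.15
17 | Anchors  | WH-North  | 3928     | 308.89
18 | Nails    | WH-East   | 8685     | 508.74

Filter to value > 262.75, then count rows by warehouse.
SELECT warehouse, COUNT(*)
FROM inventory
WHERE value > 262.75
GROUP BY warehouse

Note: WHERE filters rows before grouping.

Result:
  WH-B: 2
  WH-C: 1
  WH-East: 4
  WH-North: 2
  WH-South: 1
  WH-West: 1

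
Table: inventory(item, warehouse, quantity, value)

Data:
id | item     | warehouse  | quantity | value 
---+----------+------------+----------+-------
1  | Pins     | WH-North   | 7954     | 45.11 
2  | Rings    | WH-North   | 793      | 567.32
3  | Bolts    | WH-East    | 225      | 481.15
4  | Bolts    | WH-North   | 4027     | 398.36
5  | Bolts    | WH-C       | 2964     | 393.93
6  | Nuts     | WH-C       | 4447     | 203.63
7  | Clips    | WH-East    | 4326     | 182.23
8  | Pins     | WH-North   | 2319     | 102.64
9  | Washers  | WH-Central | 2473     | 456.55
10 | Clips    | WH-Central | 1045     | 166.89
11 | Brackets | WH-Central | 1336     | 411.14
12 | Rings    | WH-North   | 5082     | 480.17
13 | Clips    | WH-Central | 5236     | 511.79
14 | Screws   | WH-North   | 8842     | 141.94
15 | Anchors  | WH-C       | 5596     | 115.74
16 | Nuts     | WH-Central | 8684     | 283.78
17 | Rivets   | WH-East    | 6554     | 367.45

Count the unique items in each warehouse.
SELECT warehouse, COUNT(DISTINCT item)
FROM inventory
GROUP BY warehouse

Result:
  WH-C: 3 distinct
  WH-Central: 4 distinct
  WH-East: 3 distinct
  WH-North: 4 distinct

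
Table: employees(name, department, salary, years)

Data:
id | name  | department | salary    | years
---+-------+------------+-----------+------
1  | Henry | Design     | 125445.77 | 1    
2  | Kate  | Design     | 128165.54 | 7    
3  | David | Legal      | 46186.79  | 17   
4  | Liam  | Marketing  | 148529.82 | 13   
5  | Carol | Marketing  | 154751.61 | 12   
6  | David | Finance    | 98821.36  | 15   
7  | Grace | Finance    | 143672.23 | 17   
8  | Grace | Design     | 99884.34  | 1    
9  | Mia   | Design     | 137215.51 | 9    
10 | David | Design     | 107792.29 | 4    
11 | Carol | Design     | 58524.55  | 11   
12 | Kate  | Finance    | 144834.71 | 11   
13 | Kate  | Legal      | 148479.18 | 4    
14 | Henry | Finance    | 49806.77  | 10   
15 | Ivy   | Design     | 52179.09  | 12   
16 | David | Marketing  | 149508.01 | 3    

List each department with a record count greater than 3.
SELECT department, COUNT(*) as cnt
FROM employees
GROUP BY department
HAVING COUNT(*) > 3

Result:
  Design: 7
  Finance: 4

Note: HAVING filters groups after aggregation, WHERE filters rows before.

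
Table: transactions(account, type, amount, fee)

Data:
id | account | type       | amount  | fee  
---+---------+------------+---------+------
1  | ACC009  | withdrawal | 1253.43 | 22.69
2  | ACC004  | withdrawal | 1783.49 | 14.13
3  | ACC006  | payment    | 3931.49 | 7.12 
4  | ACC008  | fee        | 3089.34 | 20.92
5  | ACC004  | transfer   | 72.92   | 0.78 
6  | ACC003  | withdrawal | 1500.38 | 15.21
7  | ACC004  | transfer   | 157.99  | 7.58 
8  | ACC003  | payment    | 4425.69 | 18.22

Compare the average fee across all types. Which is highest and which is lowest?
SELECT type, AVG(fee)
FROM transactions
GROUP BY type
ORDER BY AVG(fee)

All groups:
  transfer: 4.18
  payment: 12.67
  withdrawal: 17.34
  fee: 20.92

Highest: fee (20.92)
Lowest: transfer (4.18)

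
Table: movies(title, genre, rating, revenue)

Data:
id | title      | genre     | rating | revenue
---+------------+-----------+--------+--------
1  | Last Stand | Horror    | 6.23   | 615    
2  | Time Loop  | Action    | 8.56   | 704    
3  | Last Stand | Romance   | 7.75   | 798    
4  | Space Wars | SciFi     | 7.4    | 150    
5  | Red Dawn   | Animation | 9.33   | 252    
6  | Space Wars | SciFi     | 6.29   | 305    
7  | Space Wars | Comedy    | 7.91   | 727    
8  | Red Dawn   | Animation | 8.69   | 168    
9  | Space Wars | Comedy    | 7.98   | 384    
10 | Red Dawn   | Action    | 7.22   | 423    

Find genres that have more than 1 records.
SELECT genre, COUNT(*) as cnt
FROM movies
GROUP BY genre
HAVING COUNT(*) > 1

Result:
  Action: 2
  Animation: 2
  Comedy: 2
  SciFi: 2

Note: HAVING filters groups after aggregation, WHERE filters rows before.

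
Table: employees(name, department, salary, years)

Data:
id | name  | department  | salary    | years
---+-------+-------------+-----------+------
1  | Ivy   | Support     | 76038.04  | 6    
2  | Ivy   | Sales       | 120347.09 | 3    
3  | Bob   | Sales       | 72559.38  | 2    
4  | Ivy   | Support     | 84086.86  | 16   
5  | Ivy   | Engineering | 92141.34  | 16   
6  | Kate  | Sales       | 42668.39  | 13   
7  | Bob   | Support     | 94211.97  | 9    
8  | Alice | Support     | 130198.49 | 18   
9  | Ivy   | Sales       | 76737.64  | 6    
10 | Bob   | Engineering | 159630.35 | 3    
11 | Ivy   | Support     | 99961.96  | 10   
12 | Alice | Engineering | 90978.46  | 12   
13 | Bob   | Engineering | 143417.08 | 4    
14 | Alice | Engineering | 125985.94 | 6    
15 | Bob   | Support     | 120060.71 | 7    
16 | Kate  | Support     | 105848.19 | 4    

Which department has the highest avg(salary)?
SELECT department, AVG(salary) as val
FROM employees
GROUP BY department
ORDER BY val DESC
LIMIT 1

Result: Engineering with avg(salary) = 122430.63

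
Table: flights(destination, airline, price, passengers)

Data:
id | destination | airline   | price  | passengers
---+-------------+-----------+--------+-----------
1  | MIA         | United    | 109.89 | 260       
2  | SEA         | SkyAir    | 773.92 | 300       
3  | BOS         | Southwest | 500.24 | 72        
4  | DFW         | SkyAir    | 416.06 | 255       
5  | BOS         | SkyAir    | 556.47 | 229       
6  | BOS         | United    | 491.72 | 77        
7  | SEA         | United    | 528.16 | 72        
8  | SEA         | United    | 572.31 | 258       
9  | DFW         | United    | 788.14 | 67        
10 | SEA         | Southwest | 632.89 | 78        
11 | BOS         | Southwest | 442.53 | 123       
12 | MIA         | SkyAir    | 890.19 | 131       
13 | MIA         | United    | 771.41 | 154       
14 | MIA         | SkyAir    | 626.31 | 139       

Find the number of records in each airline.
SELECT airline, COUNT(*) as count
FROM flights
GROUP BY airline

Result:
  SkyAir: 5
  Southwest: 3
  United: 6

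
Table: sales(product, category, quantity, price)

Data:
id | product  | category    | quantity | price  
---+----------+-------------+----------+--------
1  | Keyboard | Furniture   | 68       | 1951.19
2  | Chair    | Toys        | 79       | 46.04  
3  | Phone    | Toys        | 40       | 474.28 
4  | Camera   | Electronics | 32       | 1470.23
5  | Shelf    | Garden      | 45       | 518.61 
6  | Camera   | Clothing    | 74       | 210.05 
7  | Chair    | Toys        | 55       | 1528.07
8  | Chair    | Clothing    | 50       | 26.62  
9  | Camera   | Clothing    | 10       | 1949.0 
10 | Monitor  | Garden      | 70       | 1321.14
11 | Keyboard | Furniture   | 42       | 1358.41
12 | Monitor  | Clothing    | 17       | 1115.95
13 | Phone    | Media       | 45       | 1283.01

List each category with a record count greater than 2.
SELECT category, COUNT(*) as cnt
FROM sales
GROUP BY category
HAVING COUNT(*) > 2

Result:
  Clothing: 4
  Toys: 3

Note: HAVING filters groups after aggregation, WHERE filters rows before.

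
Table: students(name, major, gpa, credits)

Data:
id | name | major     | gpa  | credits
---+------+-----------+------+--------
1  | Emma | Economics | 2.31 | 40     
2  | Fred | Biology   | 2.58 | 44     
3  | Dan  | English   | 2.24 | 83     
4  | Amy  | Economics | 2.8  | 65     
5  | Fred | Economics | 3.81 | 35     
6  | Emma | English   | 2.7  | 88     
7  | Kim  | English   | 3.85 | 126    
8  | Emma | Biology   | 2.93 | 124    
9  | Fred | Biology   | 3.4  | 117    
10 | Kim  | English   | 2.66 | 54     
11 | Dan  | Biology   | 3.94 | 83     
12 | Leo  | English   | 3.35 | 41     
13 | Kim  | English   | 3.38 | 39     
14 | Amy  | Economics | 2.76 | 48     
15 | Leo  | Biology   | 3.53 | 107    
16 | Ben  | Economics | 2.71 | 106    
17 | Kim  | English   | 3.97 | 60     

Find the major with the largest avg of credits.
SELECT major, AVG(credits) as val
FROM students
GROUP BY major
ORDER BY val DESC
LIMIT 1

Result: Biology with avg(credits) = 95.00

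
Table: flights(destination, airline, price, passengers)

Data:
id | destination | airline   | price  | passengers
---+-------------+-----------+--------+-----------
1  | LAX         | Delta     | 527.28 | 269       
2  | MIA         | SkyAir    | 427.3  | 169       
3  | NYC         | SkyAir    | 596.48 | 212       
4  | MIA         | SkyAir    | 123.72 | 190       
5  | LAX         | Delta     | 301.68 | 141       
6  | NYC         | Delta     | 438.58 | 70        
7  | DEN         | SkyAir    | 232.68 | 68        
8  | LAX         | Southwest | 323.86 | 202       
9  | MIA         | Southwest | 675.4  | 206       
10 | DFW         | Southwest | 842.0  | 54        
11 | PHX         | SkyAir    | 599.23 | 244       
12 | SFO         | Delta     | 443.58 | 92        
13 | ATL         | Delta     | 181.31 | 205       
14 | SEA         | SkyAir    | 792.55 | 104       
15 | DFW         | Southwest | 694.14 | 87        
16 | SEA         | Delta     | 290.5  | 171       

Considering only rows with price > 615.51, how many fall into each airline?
SELECT airline, COUNT(*)
FROM flights
WHERE price > 615.51
GROUP BY airline

Note: WHERE filters rows before grouping.

Result:
  SkyAir: 1
  Southwest: 3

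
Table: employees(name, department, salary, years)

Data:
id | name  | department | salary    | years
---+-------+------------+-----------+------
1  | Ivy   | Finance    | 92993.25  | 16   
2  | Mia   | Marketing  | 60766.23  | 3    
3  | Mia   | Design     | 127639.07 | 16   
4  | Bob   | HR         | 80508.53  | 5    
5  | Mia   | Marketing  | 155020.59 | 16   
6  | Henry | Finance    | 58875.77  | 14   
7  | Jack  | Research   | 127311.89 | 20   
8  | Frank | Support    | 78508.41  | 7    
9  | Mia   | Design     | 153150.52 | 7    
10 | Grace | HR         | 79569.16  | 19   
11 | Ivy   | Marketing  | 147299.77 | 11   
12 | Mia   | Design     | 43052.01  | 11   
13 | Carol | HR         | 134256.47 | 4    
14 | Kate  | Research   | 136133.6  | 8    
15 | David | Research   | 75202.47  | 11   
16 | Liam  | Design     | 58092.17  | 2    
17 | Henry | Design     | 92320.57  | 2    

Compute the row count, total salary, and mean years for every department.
SELECT department,
       COUNT(*) as cnt,
       SUM(salary) as total_salary,
       AVG(years) as avg_years
FROM employees
GROUP BY department

Result:
  Design: 5 records, 474254.34 total salary, 7.60 avg years
  Finance: 2 records, 151869.02 total salary, 15.00 avg years
  HR: 3 records, 294334.16 total salary, 9.33 avg years
  Marketing: 3 records, 363086.59 total salary, 10.00 avg years
  Research: 3 records, 338647.96 total salary, 13.00 avg years
  Support: 1 records, 78508.41 total salary, 7.00 avg years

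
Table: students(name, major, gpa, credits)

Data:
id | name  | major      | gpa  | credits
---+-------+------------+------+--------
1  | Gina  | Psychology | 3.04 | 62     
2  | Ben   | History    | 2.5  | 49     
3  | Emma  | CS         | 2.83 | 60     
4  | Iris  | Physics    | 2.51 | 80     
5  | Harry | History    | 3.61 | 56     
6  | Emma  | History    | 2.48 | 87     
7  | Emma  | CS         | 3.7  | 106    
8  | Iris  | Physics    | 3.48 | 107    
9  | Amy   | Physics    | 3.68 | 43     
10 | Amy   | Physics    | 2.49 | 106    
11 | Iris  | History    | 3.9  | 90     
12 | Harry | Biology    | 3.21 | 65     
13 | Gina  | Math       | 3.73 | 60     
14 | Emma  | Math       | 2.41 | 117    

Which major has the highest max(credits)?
SELECT major, MAX(credits) as val
FROM students
GROUP BY major
ORDER BY val DESC
LIMIT 1

Result: Math with max(credits) = 117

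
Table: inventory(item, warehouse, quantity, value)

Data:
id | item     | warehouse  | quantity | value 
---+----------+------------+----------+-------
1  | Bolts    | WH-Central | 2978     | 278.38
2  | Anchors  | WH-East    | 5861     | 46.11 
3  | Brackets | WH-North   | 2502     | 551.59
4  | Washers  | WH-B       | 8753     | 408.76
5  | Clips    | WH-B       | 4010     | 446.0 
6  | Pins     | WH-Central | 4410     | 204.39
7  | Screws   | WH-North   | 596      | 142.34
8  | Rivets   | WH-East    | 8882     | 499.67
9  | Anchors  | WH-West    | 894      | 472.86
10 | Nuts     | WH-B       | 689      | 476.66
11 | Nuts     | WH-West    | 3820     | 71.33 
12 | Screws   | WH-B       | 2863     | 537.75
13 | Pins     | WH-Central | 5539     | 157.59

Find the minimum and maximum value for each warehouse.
SELECT warehouse, MIN(value), MAX(value)
FROM inventory
GROUP BY warehouse

Result:
  WH-B: min=408.76, max=537.75
  WH-Central: min=157.59, max=278.38
  WH-East: min=46.11, max=499.67
  WH-North: min=142.34, max=551.59
  WH-West: min=71.33, max=472.86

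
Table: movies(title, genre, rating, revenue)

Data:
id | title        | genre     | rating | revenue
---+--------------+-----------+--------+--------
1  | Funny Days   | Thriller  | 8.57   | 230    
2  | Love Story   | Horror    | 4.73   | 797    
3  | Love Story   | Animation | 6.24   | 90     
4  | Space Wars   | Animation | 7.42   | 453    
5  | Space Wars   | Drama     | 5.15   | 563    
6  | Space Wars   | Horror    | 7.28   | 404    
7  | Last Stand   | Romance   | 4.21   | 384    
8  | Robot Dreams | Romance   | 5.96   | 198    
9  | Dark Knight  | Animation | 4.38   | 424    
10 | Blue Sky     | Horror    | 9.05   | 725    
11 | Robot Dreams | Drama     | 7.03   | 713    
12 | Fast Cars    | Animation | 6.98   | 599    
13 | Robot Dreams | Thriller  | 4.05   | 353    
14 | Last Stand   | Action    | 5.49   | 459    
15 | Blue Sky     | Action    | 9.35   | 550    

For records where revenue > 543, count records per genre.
SELECT genre, COUNT(*)
FROM movies
WHERE revenue > 543
GROUP BY genre

Note: WHERE filters rows before grouping.

Result:
  Action: 1
  Animation: 1
  Drama: 2
  Horror: 2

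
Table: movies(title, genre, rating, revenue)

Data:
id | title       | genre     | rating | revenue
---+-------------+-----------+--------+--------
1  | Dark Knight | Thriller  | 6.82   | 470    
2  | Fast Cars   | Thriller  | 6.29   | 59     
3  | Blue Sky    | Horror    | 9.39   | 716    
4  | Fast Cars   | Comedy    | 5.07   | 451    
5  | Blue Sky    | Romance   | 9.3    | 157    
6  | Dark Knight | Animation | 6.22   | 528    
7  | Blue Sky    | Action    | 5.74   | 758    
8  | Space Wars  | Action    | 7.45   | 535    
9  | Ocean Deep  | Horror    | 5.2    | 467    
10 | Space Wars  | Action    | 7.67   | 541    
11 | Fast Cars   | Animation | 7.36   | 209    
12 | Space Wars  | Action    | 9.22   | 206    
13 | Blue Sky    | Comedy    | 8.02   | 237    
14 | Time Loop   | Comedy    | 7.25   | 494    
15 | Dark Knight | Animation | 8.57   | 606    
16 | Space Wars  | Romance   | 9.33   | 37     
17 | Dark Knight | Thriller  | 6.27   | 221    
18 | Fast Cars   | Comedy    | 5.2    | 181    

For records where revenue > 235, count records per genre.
SELECT genre, COUNT(*)
FROM movies
WHERE revenue > 235
GROUP BY genre

Note: WHERE filters rows before grouping.

Result:
  Action: 3
  Animation: 2
  Comedy: 3
  Horror: 2
  Thriller: 1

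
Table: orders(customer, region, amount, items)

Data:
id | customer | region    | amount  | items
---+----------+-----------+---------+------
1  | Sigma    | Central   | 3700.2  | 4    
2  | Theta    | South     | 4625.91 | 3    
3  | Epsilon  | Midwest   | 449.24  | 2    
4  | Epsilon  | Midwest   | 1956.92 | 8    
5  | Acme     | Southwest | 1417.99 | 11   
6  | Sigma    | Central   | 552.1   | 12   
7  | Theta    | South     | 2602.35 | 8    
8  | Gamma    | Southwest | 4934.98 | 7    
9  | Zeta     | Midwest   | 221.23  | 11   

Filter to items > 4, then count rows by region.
SELECT region, COUNT(*)
FROM orders
WHERE items > 4
GROUP BY region

Note: WHERE filters rows before grouping.

Result:
  Central: 1
  Midwest: 2
  South: 1
  Southwest: 2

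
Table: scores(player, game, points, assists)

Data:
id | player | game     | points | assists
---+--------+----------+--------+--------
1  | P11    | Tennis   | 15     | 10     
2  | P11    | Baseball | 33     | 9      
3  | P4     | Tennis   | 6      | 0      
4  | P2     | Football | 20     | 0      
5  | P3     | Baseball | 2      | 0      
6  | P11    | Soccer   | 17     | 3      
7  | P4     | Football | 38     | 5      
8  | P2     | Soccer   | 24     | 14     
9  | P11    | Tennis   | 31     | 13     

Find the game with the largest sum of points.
SELECT game, SUM(points) as val
FROM scores
GROUP BY game
ORDER BY val DESC
LIMIT 1

Result: Football with sum(points) = 58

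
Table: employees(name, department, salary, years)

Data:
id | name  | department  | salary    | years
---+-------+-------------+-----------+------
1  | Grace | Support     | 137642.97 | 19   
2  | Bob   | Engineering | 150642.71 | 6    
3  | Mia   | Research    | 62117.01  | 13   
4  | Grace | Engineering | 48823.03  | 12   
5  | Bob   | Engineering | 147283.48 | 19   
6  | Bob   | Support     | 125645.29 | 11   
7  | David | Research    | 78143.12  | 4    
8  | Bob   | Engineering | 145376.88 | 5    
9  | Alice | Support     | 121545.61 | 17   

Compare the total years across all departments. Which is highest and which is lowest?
SELECT department, SUM(years)
FROM employees
GROUP BY department
ORDER BY SUM(years)

All groups:
  Research: 17
  Engineering: 42
  Support: 47

Highest: Support (47)
Lowest: Research (17)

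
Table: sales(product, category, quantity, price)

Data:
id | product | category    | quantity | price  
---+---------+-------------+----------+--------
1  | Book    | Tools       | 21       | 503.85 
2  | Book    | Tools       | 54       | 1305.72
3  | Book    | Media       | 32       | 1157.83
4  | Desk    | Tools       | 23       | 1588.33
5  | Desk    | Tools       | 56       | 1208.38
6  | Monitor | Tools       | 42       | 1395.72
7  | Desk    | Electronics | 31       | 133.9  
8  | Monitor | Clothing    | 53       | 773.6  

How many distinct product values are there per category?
SELECT category, COUNT(DISTINCT product)
FROM sales
GROUP BY category

Result:
  Clothing: 1 distinct
  Electronics: 1 distinct
  Media: 1 distinct
  Tools: 3 distinct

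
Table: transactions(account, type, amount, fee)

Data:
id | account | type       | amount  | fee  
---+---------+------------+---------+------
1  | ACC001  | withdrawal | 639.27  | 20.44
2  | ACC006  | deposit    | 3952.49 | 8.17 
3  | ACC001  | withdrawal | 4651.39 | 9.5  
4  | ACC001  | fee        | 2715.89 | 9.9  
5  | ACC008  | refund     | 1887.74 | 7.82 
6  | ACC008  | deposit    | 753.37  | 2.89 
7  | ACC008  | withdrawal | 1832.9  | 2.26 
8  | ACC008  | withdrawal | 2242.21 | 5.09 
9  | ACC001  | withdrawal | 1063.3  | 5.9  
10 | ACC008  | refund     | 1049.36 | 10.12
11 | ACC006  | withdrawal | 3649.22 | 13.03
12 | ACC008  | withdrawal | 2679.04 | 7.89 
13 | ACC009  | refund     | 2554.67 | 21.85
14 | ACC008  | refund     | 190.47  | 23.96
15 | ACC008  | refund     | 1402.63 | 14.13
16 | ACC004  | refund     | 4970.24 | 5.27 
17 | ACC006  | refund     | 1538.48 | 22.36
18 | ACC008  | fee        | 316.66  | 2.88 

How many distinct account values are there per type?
SELECT type, COUNT(DISTINCT account)
FROM transactions
GROUP BY type

Result:
  deposit: 2 distinct
  fee: 2 distinct
  refund: 4 distinct
  withdrawal: 3 distinct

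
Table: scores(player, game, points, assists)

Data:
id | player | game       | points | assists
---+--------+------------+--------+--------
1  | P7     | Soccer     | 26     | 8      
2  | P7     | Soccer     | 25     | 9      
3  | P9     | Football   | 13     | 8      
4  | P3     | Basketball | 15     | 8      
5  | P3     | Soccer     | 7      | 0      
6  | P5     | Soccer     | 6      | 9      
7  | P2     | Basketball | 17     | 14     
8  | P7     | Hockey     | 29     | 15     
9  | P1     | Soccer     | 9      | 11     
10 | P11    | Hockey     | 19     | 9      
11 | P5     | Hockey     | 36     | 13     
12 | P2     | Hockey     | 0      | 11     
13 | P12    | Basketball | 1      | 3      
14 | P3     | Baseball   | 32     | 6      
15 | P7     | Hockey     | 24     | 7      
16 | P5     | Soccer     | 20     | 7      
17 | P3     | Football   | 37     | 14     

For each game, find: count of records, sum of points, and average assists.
SELECT game,
       COUNT(*) as cnt,
       SUM(points) as total_points,
       AVG(assists) as avg_assists
FROM scores
GROUP BY game

Result:
  Baseball: 1 records, 32 total points, 6.00 avg assists
  Basketball: 3 records, 33 total points, 8.33 avg assists
  Football: 2 records, 50 total points, 11.00 avg assists
  Hockey: 5 records, 108 total points, 11.00 avg assists
  Soccer: 6 records, 93 total points, 7.33 avg assists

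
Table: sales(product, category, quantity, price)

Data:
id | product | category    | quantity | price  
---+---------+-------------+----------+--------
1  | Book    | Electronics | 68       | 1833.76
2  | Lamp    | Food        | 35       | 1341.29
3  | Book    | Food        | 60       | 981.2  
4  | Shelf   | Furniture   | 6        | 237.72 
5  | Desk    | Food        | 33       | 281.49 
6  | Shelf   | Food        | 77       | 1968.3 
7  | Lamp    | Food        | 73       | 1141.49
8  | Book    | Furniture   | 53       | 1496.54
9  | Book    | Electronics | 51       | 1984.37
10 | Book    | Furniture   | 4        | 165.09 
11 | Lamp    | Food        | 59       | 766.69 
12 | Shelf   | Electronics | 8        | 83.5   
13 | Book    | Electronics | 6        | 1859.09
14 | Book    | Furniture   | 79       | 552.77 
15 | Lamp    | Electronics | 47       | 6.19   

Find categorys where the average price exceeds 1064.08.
SELECT category, AVG(price)
FROM sales
GROUP BY category
HAVING AVG(price) > 1064.08

Result:
  Electronics: avg=1153.38
  Food: avg=1080.08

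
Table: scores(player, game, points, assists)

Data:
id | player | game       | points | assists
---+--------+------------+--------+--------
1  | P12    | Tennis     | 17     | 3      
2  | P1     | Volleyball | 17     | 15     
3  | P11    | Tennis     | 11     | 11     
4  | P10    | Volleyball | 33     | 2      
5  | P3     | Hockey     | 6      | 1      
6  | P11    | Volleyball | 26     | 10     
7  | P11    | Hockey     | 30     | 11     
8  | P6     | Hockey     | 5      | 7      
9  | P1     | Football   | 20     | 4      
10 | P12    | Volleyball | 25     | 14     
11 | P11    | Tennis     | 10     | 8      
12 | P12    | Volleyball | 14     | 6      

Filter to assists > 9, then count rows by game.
SELECT game, COUNT(*)
FROM scores
WHERE assists > 9
GROUP BY game

Note: WHERE filters rows before grouping.

Result:
  Hockey: 1
  Tennis: 1
  Volleyball: 3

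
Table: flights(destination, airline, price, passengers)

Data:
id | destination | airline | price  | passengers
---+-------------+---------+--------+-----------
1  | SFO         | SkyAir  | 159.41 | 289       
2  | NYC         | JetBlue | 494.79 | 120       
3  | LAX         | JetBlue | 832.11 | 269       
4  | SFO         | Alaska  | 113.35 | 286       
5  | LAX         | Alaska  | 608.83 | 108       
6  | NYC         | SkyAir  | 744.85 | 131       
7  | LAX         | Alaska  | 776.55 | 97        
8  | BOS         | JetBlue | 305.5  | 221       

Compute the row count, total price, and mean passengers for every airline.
SELECT airline,
       COUNT(*) as cnt,
       SUM(price) as total_price,
       AVG(passengers) as avg_passengers
FROM flights
GROUP BY airline

Result:
  Alaska: 3 records, 1498.73 total price, 163.67 avg passengers
  JetBlue: 3 records, 1632.40 total price, 203.33 avg passengers
  SkyAir: 2 records, 904.26 total price, 210.00 avg passengers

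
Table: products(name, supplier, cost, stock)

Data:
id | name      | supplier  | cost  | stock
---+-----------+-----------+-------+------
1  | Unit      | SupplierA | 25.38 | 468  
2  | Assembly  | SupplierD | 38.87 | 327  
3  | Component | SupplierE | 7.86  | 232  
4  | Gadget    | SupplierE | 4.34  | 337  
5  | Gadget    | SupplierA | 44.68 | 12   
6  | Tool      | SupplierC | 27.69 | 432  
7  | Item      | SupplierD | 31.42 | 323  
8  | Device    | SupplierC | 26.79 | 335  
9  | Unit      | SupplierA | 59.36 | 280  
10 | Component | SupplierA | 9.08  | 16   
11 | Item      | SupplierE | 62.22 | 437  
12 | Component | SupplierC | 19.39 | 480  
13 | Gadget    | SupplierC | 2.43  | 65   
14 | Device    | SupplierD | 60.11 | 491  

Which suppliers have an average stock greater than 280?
SELECT supplier, AVG(stock)
FROM products
GROUP BY supplier
HAVING AVG(stock) > 280

Result:
  SupplierC: avg=328.00
  SupplierD: avg=380.33
  SupplierE: avg=335.33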